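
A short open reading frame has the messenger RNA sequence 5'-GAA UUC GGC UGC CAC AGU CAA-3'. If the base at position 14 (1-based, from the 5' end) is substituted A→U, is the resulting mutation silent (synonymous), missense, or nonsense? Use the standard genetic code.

missense

Position 14 falls in codon 5: CAC → His.
After the substitution the codon is CUC → Leu.
His ≠ Leu, so this is a missense mutation.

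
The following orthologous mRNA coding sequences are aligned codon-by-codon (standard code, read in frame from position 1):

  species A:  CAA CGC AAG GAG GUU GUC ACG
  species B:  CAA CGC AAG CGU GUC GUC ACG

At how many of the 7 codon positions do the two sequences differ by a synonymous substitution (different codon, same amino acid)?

Codon 1: CAA Gln / CAA Gln — identical.
Codon 2: CGC Arg / CGC Arg — identical.
Codon 3: AAG Lys / AAG Lys — identical.
Codon 4: GAG Glu / CGU Arg — nonsynonymous.
Codon 5: GUU Val / GUC Val — synonymous.
Codon 6: GUC Val / GUC Val — identical.
Codon 7: ACG Thr / ACG Thr — identical.
Synonymous differences: 1.

1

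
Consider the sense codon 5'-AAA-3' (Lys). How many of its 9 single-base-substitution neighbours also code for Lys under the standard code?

Position 1: none → 0 synonymous.
Position 2: none → 0 synonymous.
Position 3: AAG → 1 synonymous.
Total: 0 + 0 + 1 = 1.

1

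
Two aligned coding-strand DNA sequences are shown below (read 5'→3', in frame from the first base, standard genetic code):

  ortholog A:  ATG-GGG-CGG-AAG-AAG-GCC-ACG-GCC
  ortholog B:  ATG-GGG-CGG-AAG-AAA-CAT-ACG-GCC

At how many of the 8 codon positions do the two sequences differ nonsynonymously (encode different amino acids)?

Codon 1: ATG Met / ATG Met — identical.
Codon 2: GGG Gly / GGG Gly — identical.
Codon 3: CGG Arg / CGG Arg — identical.
Codon 4: AAG Lys / AAG Lys — identical.
Codon 5: AAG Lys / AAA Lys — synonymous.
Codon 6: GCC Ala / CAT His — nonsynonymous.
Codon 7: ACG Thr / ACG Thr — identical.
Codon 8: GCC Ala / GCC Ala — identical.
Nonsynonymous differences: 1.

1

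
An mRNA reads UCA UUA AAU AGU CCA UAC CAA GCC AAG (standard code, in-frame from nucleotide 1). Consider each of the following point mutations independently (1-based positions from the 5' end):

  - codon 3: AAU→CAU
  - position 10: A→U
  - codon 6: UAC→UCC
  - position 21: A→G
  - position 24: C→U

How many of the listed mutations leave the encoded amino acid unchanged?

2

Codon 3: AAU (Asn) → CAU (His) — missense.
Codon 4: AGU (Ser) → UGU (Cys) — missense.
Codon 6: UAC (Tyr) → UCC (Ser) — missense.
Codon 7: CAA (Gln) → CAG (Gln) — synonymous.
Codon 8: GCC (Ala) → GCU (Ala) — synonymous.
Synonymous: 2 of 5.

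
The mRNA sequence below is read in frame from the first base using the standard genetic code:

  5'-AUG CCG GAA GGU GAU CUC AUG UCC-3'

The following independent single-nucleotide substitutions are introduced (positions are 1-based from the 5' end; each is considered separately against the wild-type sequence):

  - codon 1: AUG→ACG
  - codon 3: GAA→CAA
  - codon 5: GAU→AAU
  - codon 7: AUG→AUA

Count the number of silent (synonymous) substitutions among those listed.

Codon 1: AUG (Met) → ACG (Thr) — missense.
Codon 3: GAA (Glu) → CAA (Gln) — missense.
Codon 5: GAU (Asp) → AAU (Asn) — missense.
Codon 7: AUG (Met) → AUA (Ile) — missense.
Synonymous: 0 of 4.

0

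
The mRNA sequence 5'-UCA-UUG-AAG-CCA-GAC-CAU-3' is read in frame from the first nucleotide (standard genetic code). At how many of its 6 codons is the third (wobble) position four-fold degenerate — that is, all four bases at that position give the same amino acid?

2

Codon 1 UCA (Ser): third position 4-fold.
Codon 2 UUG (Leu): third position 2-fold.
Codon 3 AAG (Lys): third position 2-fold.
Codon 4 CCA (Pro): third position 4-fold.
Codon 5 GAC (Asp): third position 2-fold.
Codon 6 CAU (His): third position 2-fold.
Four-fold degenerate third positions: 2.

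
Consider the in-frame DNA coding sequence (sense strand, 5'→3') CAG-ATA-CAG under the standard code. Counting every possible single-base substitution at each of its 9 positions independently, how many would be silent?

4

Codon 1 (CAG, Gln): 1 synonymous substitution.
Codon 2 (ATA, Ile): 2 synonymous substitutions.
Codon 3 (CAG, Gln): 1 synonymous substitution.
Total: 1 + 2 + 1 = 4.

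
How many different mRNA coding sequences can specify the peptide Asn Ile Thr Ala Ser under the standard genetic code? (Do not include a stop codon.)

576

Asn: 2 codons.
Ile: 3 codons.
Thr: 4 codons.
Ala: 4 codons.
Ser: 6 codons.
2 × 3 × 4 × 4 × 6 = 576.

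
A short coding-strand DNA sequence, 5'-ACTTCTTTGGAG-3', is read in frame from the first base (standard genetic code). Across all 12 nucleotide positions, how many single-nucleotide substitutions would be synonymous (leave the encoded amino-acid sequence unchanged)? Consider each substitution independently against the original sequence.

Codon 1 (ACT, Thr): 3 synonymous substitutions.
Codon 2 (TCT, Ser): 3 synonymous substitutions.
Codon 3 (TTG, Leu): 2 synonymous substitutions.
Codon 4 (GAG, Glu): 1 synonymous substitution.
Total: 3 + 3 + 2 + 1 = 9.

9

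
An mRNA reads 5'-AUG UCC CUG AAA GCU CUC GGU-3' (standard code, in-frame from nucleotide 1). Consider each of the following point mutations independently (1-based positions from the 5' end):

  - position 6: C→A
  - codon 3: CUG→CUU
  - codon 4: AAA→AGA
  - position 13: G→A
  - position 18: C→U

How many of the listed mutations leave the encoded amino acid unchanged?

Codon 2: UCC (Ser) → UCA (Ser) — synonymous.
Codon 3: CUG (Leu) → CUU (Leu) — synonymous.
Codon 4: AAA (Lys) → AGA (Arg) — missense.
Codon 5: GCU (Ala) → ACU (Thr) — missense.
Codon 6: CUC (Leu) → CUU (Leu) — synonymous.
Synonymous: 3 of 5.

3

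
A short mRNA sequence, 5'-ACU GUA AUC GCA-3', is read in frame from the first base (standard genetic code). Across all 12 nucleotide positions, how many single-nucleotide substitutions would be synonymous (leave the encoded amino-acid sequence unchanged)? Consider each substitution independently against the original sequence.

Codon 1 (ACU, Thr): 3 synonymous substitutions.
Codon 2 (GUA, Val): 3 synonymous substitutions.
Codon 3 (AUC, Ile): 2 synonymous substitutions.
Codon 4 (GCA, Ala): 3 synonymous substitutions.
Total: 3 + 3 + 2 + 3 = 11.

11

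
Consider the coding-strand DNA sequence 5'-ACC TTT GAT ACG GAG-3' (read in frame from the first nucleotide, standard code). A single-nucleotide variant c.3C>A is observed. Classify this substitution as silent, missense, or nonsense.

Position 3 falls in codon 1: ACC → Thr.
After the substitution the codon is ACA → Thr.
Both encode Thr, so the change is synonymous.

silent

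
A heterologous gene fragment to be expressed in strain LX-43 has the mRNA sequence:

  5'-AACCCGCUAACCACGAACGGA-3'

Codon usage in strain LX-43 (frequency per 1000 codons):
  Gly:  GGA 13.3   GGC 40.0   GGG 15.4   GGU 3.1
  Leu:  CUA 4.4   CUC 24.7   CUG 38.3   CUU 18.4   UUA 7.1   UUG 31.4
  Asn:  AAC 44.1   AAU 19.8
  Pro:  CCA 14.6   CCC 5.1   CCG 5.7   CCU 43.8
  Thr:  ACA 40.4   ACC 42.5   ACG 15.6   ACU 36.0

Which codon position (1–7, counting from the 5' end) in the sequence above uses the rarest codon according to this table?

Codon 1 AAC (Asn): 44.1 per 1000.
Codon 2 CCG (Pro): 5.7 per 1000.
Codon 3 CUA (Leu): 4.4 per 1000.
Codon 4 ACC (Thr): 42.5 per 1000.
Codon 5 ACG (Thr): 15.6 per 1000.
Codon 6 AAC (Asn): 44.1 per 1000.
Codon 7 GGA (Gly): 13.3 per 1000.
Lowest frequency is 4.4 at codon 3.

3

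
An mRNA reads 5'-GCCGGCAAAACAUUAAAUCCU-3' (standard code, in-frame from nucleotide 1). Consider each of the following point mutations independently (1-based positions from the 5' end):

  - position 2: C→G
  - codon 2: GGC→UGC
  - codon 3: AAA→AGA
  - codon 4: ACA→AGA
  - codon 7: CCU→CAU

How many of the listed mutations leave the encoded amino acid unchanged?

Codon 1: GCC (Ala) → GGC (Gly) — missense.
Codon 2: GGC (Gly) → UGC (Cys) — missense.
Codon 3: AAA (Lys) → AGA (Arg) — missense.
Codon 4: ACA (Thr) → AGA (Arg) — missense.
Codon 7: CCU (Pro) → CAU (His) — missense.
Synonymous: 0 of 5.

0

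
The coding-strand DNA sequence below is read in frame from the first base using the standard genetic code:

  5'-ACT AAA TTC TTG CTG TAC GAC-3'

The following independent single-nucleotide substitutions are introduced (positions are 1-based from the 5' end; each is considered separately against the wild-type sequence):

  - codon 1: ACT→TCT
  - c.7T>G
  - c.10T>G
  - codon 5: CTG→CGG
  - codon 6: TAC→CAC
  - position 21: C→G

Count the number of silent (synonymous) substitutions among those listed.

Codon 1: ACT (Thr) → TCT (Ser) — missense.
Codon 3: TTC (Phe) → GTC (Val) — missense.
Codon 4: TTG (Leu) → GTG (Val) — missense.
Codon 5: CTG (Leu) → CGG (Arg) — missense.
Codon 6: TAC (Tyr) → CAC (His) — missense.
Codon 7: GAC (Asp) → GAG (Glu) — missense.
Synonymous: 0 of 6.

0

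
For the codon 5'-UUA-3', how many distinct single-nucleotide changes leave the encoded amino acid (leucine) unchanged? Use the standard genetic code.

2

Position 1: CUA → 1 synonymous.
Position 2: none → 0 synonymous.
Position 3: UUG → 1 synonymous.
Total: 1 + 0 + 1 = 2.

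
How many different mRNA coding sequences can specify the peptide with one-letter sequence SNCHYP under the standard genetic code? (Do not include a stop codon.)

Ser: 6 codons.
Asn: 2 codons.
Cys: 2 codons.
His: 2 codons.
Tyr: 2 codons.
Pro: 4 codons.
6 × 2 × 2 × 2 × 2 × 4 = 384.

384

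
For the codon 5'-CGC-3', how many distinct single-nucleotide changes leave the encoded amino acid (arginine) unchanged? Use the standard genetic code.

3

Position 1: none → 0 synonymous.
Position 2: none → 0 synonymous.
Position 3: CGU, CGA, CGG → 3 synonymous.
Total: 0 + 0 + 3 = 3.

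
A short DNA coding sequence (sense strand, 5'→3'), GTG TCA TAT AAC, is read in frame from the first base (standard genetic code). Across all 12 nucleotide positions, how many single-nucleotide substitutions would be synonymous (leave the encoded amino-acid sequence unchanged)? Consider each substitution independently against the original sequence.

8

Codon 1 (GTG, Val): 3 synonymous substitutions.
Codon 2 (TCA, Ser): 3 synonymous substitutions.
Codon 3 (TAT, Tyr): 1 synonymous substitution.
Codon 4 (AAC, Asn): 1 synonymous substitution.
Total: 3 + 3 + 1 + 1 = 8.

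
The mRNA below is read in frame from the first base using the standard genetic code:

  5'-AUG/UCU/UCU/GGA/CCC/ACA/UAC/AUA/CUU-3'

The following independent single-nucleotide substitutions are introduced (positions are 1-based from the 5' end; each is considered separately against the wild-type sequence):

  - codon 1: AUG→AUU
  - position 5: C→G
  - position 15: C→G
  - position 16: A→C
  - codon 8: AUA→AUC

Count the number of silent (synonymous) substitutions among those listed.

2

Codon 1: AUG (Met) → AUU (Ile) — missense.
Codon 2: UCU (Ser) → UGU (Cys) — missense.
Codon 5: CCC (Pro) → CCG (Pro) — synonymous.
Codon 6: ACA (Thr) → CCA (Pro) — missense.
Codon 8: AUA (Ile) → AUC (Ile) — synonymous.
Synonymous: 2 of 5.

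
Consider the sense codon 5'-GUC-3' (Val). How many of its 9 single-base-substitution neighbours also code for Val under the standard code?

3

Position 1: none → 0 synonymous.
Position 2: none → 0 synonymous.
Position 3: GUU, GUA, GUG → 3 synonymous.
Total: 0 + 0 + 3 = 3.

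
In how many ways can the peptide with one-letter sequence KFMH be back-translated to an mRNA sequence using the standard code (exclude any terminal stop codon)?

8

Lys: 2 codons.
Phe: 2 codons.
Met: 1 codon.
His: 2 codons.
2 × 2 × 1 × 2 = 8.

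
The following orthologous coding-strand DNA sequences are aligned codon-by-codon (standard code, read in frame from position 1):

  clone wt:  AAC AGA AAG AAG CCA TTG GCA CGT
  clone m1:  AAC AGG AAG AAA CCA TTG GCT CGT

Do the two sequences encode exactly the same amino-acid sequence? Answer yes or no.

yes

Codon 1: AAC Asn / AAC Asn — identical.
Codon 2: AGA Arg / AGG Arg — synonymous.
Codon 3: AAG Lys / AAG Lys — identical.
Codon 4: AAG Lys / AAA Lys — synonymous.
Codon 5: CCA Pro / CCA Pro — identical.
Codon 6: TTG Leu / TTG Leu — identical.
Codon 7: GCA Ala / GCT Ala — synonymous.
Codon 8: CGT Arg / CGT Arg — identical.
Nonsynonymous differences: 0 → same protein.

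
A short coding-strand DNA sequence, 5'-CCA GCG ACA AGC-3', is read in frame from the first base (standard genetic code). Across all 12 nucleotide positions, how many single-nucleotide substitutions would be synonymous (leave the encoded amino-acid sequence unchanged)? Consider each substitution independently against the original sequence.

10

Codon 1 (CCA, Pro): 3 synonymous substitutions.
Codon 2 (GCG, Ala): 3 synonymous substitutions.
Codon 3 (ACA, Thr): 3 synonymous substitutions.
Codon 4 (AGC, Ser): 1 synonymous substitution.
Total: 3 + 3 + 3 + 1 = 10.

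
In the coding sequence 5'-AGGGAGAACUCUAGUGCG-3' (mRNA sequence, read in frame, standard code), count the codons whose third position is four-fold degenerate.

Codon 1 AGG (Arg): third position 2-fold.
Codon 2 GAG (Glu): third position 2-fold.
Codon 3 AAC (Asn): third position 2-fold.
Codon 4 UCU (Ser): third position 4-fold.
Codon 5 AGU (Ser): third position 2-fold.
Codon 6 GCG (Ala): third position 4-fold.
Four-fold degenerate third positions: 2.

2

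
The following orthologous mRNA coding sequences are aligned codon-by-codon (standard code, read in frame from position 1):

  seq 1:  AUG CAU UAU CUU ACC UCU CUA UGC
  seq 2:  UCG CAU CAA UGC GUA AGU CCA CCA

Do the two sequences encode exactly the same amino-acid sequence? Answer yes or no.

Codon 1: AUG Met / UCG Ser — nonsynonymous.
Codon 2: CAU His / CAU His — identical.
Codon 3: UAU Tyr / CAA Gln — nonsynonymous.
Codon 4: CUU Leu / UGC Cys — nonsynonymous.
Codon 5: ACC Thr / GUA Val — nonsynonymous.
Codon 6: UCU Ser / AGU Ser — synonymous.
Codon 7: CUA Leu / CCA Pro — nonsynonymous.
Codon 8: UGC Cys / CCA Pro — nonsynonymous.
Nonsynonymous differences: 6 → different protein.

no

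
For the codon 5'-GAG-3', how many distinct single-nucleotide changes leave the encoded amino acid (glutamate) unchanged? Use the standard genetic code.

1

Position 1: none → 0 synonymous.
Position 2: none → 0 synonymous.
Position 3: GAA → 1 synonymous.
Total: 0 + 0 + 1 = 1.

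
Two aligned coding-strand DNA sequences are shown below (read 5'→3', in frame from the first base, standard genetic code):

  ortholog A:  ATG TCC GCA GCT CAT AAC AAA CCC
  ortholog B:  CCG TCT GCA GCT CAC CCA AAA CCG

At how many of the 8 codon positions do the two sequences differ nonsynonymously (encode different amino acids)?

2

Codon 1: ATG Met / CCG Pro — nonsynonymous.
Codon 2: TCC Ser / TCT Ser — synonymous.
Codon 3: GCA Ala / GCA Ala — identical.
Codon 4: GCT Ala / GCT Ala — identical.
Codon 5: CAT His / CAC His — synonymous.
Codon 6: AAC Asn / CCA Pro — nonsynonymous.
Codon 7: AAA Lys / AAA Lys — identical.
Codon 8: CCC Pro / CCG Pro — synonymous.
Nonsynonymous differences: 2.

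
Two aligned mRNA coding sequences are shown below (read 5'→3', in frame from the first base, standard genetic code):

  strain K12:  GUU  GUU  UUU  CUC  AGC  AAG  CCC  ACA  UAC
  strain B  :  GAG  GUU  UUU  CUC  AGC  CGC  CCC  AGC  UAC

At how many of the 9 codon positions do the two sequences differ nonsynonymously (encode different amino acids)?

Codon 1: GUU Val / GAG Glu — nonsynonymous.
Codon 2: GUU Val / GUU Val — identical.
Codon 3: UUU Phe / UUU Phe — identical.
Codon 4: CUC Leu / CUC Leu — identical.
Codon 5: AGC Ser / AGC Ser — identical.
Codon 6: AAG Lys / CGC Arg — nonsynonymous.
Codon 7: CCC Pro / CCC Pro — identical.
Codon 8: ACA Thr / AGC Ser — nonsynonymous.
Codon 9: UAC Tyr / UAC Tyr — identical.
Nonsynonymous differences: 3.

3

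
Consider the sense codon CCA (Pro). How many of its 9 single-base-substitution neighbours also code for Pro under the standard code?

3

Position 1: none → 0 synonymous.
Position 2: none → 0 synonymous.
Position 3: CCU, CCC, CCG → 3 synonymous.
Total: 0 + 0 + 3 = 3.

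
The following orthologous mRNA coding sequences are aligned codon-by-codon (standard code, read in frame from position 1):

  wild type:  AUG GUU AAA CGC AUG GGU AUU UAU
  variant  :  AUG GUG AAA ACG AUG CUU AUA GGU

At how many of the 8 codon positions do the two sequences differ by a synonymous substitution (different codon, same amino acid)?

Codon 1: AUG Met / AUG Met — identical.
Codon 2: GUU Val / GUG Val — synonymous.
Codon 3: AAA Lys / AAA Lys — identical.
Codon 4: CGC Arg / ACG Thr — nonsynonymous.
Codon 5: AUG Met / AUG Met — identical.
Codon 6: GGU Gly / CUU Leu — nonsynonymous.
Codon 7: AUU Ile / AUA Ile — synonymous.
Codon 8: UAU Tyr / GGU Gly — nonsynonymous.
Synonymous differences: 2.

2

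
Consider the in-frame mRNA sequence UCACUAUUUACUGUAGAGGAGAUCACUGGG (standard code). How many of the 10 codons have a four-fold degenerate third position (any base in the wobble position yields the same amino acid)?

Codon 1 UCA (Ser): third position 4-fold.
Codon 2 CUA (Leu): third position 4-fold.
Codon 3 UUU (Phe): third position 2-fold.
Codon 4 ACU (Thr): third position 4-fold.
Codon 5 GUA (Val): third position 4-fold.
Codon 6 GAG (Glu): third position 2-fold.
Codon 7 GAG (Glu): third position 2-fold.
Codon 8 AUC (Ile): third position 3-fold.
Codon 9 ACU (Thr): third position 4-fold.
Codon 10 GGG (Gly): third position 4-fold.
Four-fold degenerate third positions: 6.

6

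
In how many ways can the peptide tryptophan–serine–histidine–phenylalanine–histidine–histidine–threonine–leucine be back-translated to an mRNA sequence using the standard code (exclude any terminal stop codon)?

Trp: 1 codon.
Ser: 6 codons.
His: 2 codons.
Phe: 2 codons.
His: 2 codons.
His: 2 codons.
Thr: 4 codons.
Leu: 6 codons.
1 × 6 × 2 × 2 × 2 × 2 × 4 × 6 = 2304.

2304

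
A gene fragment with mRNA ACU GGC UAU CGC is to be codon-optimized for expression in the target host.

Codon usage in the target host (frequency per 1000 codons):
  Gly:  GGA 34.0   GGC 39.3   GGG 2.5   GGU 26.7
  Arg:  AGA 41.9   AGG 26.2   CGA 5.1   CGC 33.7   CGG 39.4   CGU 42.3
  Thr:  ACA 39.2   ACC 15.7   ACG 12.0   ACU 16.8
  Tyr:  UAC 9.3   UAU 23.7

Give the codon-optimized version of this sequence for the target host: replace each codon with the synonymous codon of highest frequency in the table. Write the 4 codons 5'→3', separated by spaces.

ACA GGC UAU CGU

Codon 1 (Thr): best is ACA at 39.2.
Codon 2 (Gly): best is GGC at 39.3.
Codon 3 (Tyr): best is UAU at 23.7.
Codon 4 (Arg): best is CGU at 42.3.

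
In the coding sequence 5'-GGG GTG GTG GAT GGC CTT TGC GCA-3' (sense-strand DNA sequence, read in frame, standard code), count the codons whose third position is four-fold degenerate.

6

Codon 1 GGG (Gly): third position 4-fold.
Codon 2 GTG (Val): third position 4-fold.
Codon 3 GTG (Val): third position 4-fold.
Codon 4 GAT (Asp): third position 2-fold.
Codon 5 GGC (Gly): third position 4-fold.
Codon 6 CTT (Leu): third position 4-fold.
Codon 7 TGC (Cys): third position 2-fold.
Codon 8 GCA (Ala): third position 4-fold.
Four-fold degenerate third positions: 6.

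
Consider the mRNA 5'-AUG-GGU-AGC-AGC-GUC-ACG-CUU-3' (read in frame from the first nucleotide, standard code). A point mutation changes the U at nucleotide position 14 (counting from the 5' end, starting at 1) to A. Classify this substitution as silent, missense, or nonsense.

missense

Position 14 falls in codon 5: GUC → Val.
After the substitution the codon is GAC → Asp.
Val ≠ Asp, so this is a missense mutation.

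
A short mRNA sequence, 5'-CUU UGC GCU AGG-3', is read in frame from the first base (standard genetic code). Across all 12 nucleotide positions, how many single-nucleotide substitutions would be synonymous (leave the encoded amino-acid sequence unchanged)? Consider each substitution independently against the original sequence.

9

Codon 1 (CUU, Leu): 3 synonymous substitutions.
Codon 2 (UGC, Cys): 1 synonymous substitution.
Codon 3 (GCU, Ala): 3 synonymous substitutions.
Codon 4 (AGG, Arg): 2 synonymous substitutions.
Total: 3 + 1 + 3 + 2 = 9.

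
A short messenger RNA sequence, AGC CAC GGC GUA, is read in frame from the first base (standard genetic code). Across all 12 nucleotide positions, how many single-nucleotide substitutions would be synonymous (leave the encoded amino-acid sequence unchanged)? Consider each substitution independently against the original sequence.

Codon 1 (AGC, Ser): 1 synonymous substitution.
Codon 2 (CAC, His): 1 synonymous substitution.
Codon 3 (GGC, Gly): 3 synonymous substitutions.
Codon 4 (GUA, Val): 3 synonymous substitutions.
Total: 1 + 1 + 3 + 3 = 8.

8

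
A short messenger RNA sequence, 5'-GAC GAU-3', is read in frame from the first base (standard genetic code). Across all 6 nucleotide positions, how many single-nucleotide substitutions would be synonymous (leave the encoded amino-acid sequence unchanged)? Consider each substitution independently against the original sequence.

Codon 1 (GAC, Asp): 1 synonymous substitution.
Codon 2 (GAU, Asp): 1 synonymous substitution.
Total: 1 + 1 = 2.

2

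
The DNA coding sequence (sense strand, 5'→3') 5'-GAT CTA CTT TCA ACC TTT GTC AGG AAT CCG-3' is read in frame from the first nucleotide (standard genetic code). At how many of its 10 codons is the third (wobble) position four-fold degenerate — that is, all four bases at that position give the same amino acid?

6

Codon 1 GAT (Asp): third position 2-fold.
Codon 2 CTA (Leu): third position 4-fold.
Codon 3 CTT (Leu): third position 4-fold.
Codon 4 TCA (Ser): third position 4-fold.
Codon 5 ACC (Thr): third position 4-fold.
Codon 6 TTT (Phe): third position 2-fold.
Codon 7 GTC (Val): third position 4-fold.
Codon 8 AGG (Arg): third position 2-fold.
Codon 9 AAT (Asn): third position 2-fold.
Codon 10 CCG (Pro): third position 4-fold.
Four-fold degenerate third positions: 6.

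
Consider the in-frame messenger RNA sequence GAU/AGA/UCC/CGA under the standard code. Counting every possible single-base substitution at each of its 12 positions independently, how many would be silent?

Codon 1 (GAU, Asp): 1 synonymous substitution.
Codon 2 (AGA, Arg): 2 synonymous substitutions.
Codon 3 (UCC, Ser): 3 synonymous substitutions.
Codon 4 (CGA, Arg): 4 synonymous substitutions.
Total: 1 + 2 + 3 + 4 = 10.

10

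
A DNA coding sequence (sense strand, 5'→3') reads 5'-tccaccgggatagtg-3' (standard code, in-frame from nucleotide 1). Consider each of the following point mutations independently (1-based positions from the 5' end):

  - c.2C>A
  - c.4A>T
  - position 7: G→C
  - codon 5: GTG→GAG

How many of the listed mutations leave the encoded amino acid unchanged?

0

Codon 1: TCC (Ser) → TAC (Tyr) — missense.
Codon 2: ACC (Thr) → TCC (Ser) — missense.
Codon 3: GGG (Gly) → CGG (Arg) — missense.
Codon 5: GTG (Val) → GAG (Glu) — missense.
Synonymous: 0 of 4.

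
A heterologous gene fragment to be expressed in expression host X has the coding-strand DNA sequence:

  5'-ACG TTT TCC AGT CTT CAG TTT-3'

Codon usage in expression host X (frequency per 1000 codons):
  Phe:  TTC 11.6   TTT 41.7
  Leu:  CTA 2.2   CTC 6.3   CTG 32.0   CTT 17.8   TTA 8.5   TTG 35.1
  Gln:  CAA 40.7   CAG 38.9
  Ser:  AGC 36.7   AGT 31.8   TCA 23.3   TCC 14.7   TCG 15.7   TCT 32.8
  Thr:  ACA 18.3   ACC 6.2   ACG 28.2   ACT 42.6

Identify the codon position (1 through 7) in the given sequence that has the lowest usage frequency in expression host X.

Codon 1 ACG (Thr): 28.2 per 1000.
Codon 2 TTT (Phe): 41.7 per 1000.
Codon 3 TCC (Ser): 14.7 per 1000.
Codon 4 AGT (Ser): 31.8 per 1000.
Codon 5 CTT (Leu): 17.8 per 1000.
Codon 6 CAG (Gln): 38.9 per 1000.
Codon 7 TTT (Phe): 41.7 per 1000.
Lowest frequency is 14.7 at codon 3.

3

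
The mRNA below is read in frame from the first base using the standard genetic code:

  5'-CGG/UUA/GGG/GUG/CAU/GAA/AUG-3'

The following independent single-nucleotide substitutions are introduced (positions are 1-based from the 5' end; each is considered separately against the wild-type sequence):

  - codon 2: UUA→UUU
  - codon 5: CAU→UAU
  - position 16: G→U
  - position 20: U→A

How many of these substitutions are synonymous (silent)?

0

Codon 2: UUA (Leu) → UUU (Phe) — missense.
Codon 5: CAU (His) → UAU (Tyr) — missense.
Codon 6: GAA (Glu) → UAA (Stop) — nonsense.
Codon 7: AUG (Met) → AAG (Lys) — missense.
Synonymous: 0 of 4.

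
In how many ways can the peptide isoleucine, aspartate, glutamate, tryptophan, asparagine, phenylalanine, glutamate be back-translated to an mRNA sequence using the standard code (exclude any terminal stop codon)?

96

Ile: 3 codons.
Asp: 2 codons.
Glu: 2 codons.
Trp: 1 codon.
Asn: 2 codons.
Phe: 2 codons.
Glu: 2 codons.
3 × 2 × 2 × 1 × 2 × 2 × 2 = 96.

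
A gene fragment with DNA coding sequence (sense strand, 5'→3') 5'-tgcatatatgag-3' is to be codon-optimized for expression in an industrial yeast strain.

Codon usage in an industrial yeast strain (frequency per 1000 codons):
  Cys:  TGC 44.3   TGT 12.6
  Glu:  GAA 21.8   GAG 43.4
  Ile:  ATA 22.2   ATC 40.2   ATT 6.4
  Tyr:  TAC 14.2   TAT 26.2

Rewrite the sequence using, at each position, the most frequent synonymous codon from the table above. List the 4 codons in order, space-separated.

TGC ATC TAT GAG

Codon 1 (Cys): best is TGC at 44.3.
Codon 2 (Ile): best is ATC at 40.2.
Codon 3 (Tyr): best is TAT at 26.2.
Codon 4 (Glu): best is GAG at 43.4.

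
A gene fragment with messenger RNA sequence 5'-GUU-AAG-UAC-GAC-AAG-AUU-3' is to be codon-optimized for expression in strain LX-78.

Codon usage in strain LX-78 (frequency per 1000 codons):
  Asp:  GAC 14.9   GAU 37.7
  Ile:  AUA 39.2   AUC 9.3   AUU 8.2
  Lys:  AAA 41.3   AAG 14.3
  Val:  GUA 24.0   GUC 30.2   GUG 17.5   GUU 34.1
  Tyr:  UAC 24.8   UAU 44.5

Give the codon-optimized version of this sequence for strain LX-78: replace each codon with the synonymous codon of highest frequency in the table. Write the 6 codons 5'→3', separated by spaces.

GUU AAA UAU GAU AAA AUA

Codon 1 (Val): best is GUU at 34.1.
Codon 2 (Lys): best is AAA at 41.3.
Codon 3 (Tyr): best is UAU at 44.5.
Codon 4 (Asp): best is GAU at 37.7.
Codon 5 (Lys): best is AAA at 41.3.
Codon 6 (Ile): best is AUA at 39.2.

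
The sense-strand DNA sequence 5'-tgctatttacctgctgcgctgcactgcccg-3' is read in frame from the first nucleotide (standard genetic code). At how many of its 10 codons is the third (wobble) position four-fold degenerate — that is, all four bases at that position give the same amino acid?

Codon 1 TGC (Cys): third position 2-fold.
Codon 2 TAT (Tyr): third position 2-fold.
Codon 3 TTA (Leu): third position 2-fold.
Codon 4 CCT (Pro): third position 4-fold.
Codon 5 GCT (Ala): third position 4-fold.
Codon 6 GCG (Ala): third position 4-fold.
Codon 7 CTG (Leu): third position 4-fold.
Codon 8 CAC (His): third position 2-fold.
Codon 9 TGC (Cys): third position 2-fold.
Codon 10 CCG (Pro): third position 4-fold.
Four-fold degenerate third positions: 5.

5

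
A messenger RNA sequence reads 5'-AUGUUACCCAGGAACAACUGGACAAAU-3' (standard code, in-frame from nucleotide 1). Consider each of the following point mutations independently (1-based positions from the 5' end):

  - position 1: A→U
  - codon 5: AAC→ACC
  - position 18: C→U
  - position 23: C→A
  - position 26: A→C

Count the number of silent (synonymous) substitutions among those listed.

1

Codon 1: AUG (Met) → UUG (Leu) — missense.
Codon 5: AAC (Asn) → ACC (Thr) — missense.
Codon 6: AAC (Asn) → AAU (Asn) — synonymous.
Codon 8: ACA (Thr) → AAA (Lys) — missense.
Codon 9: AAU (Asn) → ACU (Thr) — missense.
Synonymous: 1 of 5.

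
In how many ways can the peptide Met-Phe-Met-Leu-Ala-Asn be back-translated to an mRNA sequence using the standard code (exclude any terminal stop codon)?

Met: 1 codon.
Phe: 2 codons.
Met: 1 codon.
Leu: 6 codons.
Ala: 4 codons.
Asn: 2 codons.
1 × 2 × 1 × 6 × 4 × 2 = 96.

96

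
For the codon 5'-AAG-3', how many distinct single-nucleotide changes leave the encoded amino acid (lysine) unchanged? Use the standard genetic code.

1

Position 1: none → 0 synonymous.
Position 2: none → 0 synonymous.
Position 3: AAA → 1 synonymous.
Total: 0 + 0 + 1 = 1.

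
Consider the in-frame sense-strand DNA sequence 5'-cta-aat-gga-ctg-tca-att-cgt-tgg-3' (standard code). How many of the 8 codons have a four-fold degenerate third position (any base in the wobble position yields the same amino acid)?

5

Codon 1 CTA (Leu): third position 4-fold.
Codon 2 AAT (Asn): third position 2-fold.
Codon 3 GGA (Gly): third position 4-fold.
Codon 4 CTG (Leu): third position 4-fold.
Codon 5 TCA (Ser): third position 4-fold.
Codon 6 ATT (Ile): third position 3-fold.
Codon 7 CGT (Arg): third position 4-fold.
Codon 8 TGG (Trp): third position 1-fold.
Four-fold degenerate third positions: 5.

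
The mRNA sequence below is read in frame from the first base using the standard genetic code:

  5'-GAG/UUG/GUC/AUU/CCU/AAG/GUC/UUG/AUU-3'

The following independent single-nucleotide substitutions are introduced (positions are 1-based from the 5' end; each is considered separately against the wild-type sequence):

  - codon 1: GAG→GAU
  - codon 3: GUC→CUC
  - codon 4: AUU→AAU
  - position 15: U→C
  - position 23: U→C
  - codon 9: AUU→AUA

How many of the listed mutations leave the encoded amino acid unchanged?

Codon 1: GAG (Glu) → GAU (Asp) — missense.
Codon 3: GUC (Val) → CUC (Leu) — missense.
Codon 4: AUU (Ile) → AAU (Asn) — missense.
Codon 5: CCU (Pro) → CCC (Pro) — synonymous.
Codon 8: UUG (Leu) → UCG (Ser) — missense.
Codon 9: AUU (Ile) → AUA (Ile) — synonymous.
Synonymous: 2 of 6.

2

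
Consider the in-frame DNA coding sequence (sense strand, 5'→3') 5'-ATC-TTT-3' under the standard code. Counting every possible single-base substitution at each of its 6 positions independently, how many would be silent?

3

Codon 1 (ATC, Ile): 2 synonymous substitutions.
Codon 2 (TTT, Phe): 1 synonymous substitution.
Total: 2 + 1 = 3.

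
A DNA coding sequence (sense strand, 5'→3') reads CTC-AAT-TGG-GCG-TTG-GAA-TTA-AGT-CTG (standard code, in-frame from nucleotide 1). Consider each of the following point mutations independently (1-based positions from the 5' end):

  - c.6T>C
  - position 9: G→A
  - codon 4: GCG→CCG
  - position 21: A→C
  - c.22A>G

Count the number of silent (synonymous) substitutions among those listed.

1

Codon 2: AAT (Asn) → AAC (Asn) — synonymous.
Codon 3: TGG (Trp) → TGA (Stop) — nonsense.
Codon 4: GCG (Ala) → CCG (Pro) — missense.
Codon 7: TTA (Leu) → TTC (Phe) — missense.
Codon 8: AGT (Ser) → GGT (Gly) — missense.
Synonymous: 1 of 5.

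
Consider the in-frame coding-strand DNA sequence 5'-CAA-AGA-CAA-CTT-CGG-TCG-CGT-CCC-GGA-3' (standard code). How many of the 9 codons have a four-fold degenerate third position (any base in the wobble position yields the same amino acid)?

Codon 1 CAA (Gln): third position 2-fold.
Codon 2 AGA (Arg): third position 2-fold.
Codon 3 CAA (Gln): third position 2-fold.
Codon 4 CTT (Leu): third position 4-fold.
Codon 5 CGG (Arg): third position 4-fold.
Codon 6 TCG (Ser): third position 4-fold.
Codon 7 CGT (Arg): third position 4-fold.
Codon 8 CCC (Pro): third position 4-fold.
Codon 9 GGA (Gly): third position 4-fold.
Four-fold degenerate third positions: 6.

6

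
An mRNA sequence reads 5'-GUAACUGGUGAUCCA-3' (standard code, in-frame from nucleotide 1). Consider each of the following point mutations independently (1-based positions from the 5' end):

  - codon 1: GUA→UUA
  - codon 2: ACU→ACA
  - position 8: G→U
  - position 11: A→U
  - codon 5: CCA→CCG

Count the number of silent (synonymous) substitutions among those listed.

Codon 1: GUA (Val) → UUA (Leu) — missense.
Codon 2: ACU (Thr) → ACA (Thr) — synonymous.
Codon 3: GGU (Gly) → GUU (Val) — missense.
Codon 4: GAU (Asp) → GUU (Val) — missense.
Codon 5: CCA (Pro) → CCG (Pro) — synonymous.
Synonymous: 2 of 5.

2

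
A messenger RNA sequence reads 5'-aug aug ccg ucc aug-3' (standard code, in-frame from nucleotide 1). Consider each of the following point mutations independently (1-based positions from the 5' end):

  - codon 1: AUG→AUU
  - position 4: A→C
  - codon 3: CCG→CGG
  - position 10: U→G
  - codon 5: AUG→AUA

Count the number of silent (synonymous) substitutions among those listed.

Codon 1: AUG (Met) → AUU (Ile) — missense.
Codon 2: AUG (Met) → CUG (Leu) — missense.
Codon 3: CCG (Pro) → CGG (Arg) — missense.
Codon 4: UCC (Ser) → GCC (Ala) — missense.
Codon 5: AUG (Met) → AUA (Ile) — missense.
Synonymous: 0 of 5.

0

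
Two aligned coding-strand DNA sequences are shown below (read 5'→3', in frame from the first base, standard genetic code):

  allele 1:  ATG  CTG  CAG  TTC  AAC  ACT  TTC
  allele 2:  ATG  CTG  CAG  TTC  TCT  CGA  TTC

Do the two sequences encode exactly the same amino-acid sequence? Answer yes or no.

no

Codon 1: ATG Met / ATG Met — identical.
Codon 2: CTG Leu / CTG Leu — identical.
Codon 3: CAG Gln / CAG Gln — identical.
Codon 4: TTC Phe / TTC Phe — identical.
Codon 5: AAC Asn / TCT Ser — nonsynonymous.
Codon 6: ACT Thr / CGA Arg — nonsynonymous.
Codon 7: TTC Phe / TTC Phe — identical.
Nonsynonymous differences: 2 → different protein.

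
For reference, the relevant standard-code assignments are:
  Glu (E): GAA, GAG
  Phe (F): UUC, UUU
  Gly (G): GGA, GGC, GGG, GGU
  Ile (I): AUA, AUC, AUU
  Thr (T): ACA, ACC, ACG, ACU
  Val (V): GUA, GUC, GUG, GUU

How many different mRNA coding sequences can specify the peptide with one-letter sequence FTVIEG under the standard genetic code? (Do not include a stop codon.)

Phe: 2 codons.
Thr: 4 codons.
Val: 4 codons.
Ile: 3 codons.
Glu: 2 codons.
Gly: 4 codons.
2 × 4 × 4 × 3 × 2 × 4 = 768.

768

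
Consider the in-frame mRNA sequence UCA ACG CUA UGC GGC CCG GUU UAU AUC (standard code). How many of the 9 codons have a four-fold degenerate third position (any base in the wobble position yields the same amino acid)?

Codon 1 UCA (Ser): third position 4-fold.
Codon 2 ACG (Thr): third position 4-fold.
Codon 3 CUA (Leu): third position 4-fold.
Codon 4 UGC (Cys): third position 2-fold.
Codon 5 GGC (Gly): third position 4-fold.
Codon 6 CCG (Pro): third position 4-fold.
Codon 7 GUU (Val): third position 4-fold.
Codon 8 UAU (Tyr): third position 2-fold.
Codon 9 AUC (Ile): third position 3-fold.
Four-fold degenerate third positions: 6.

6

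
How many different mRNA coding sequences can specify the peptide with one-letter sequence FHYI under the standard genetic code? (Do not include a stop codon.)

Phe: 2 codons.
His: 2 codons.
Tyr: 2 codons.
Ile: 3 codons.
2 × 2 × 2 × 3 = 24.

24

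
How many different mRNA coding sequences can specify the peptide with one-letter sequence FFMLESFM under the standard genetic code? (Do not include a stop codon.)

Phe: 2 codons.
Phe: 2 codons.
Met: 1 codon.
Leu: 6 codons.
Glu: 2 codons.
Ser: 6 codons.
Phe: 2 codons.
Met: 1 codon.
2 × 2 × 1 × 6 × 2 × 6 × 2 × 1 = 576.

576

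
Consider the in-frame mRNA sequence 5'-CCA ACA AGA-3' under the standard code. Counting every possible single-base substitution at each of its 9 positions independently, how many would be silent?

Codon 1 (CCA, Pro): 3 synonymous substitutions.
Codon 2 (ACA, Thr): 3 synonymous substitutions.
Codon 3 (AGA, Arg): 2 synonymous substitutions.
Total: 3 + 3 + 2 = 8.

8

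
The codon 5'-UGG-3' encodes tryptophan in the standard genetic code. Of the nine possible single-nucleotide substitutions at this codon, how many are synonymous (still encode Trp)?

0

Position 1: none → 0 synonymous.
Position 2: none → 0 synonymous.
Position 3: none → 0 synonymous.
Total: 0 + 0 + 0 = 0.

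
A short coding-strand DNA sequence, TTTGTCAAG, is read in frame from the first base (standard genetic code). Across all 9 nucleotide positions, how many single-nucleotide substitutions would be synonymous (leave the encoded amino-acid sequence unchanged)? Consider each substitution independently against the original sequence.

5

Codon 1 (TTT, Phe): 1 synonymous substitution.
Codon 2 (GTC, Val): 3 synonymous substitutions.
Codon 3 (AAG, Lys): 1 synonymous substitution.
Total: 1 + 3 + 1 = 5.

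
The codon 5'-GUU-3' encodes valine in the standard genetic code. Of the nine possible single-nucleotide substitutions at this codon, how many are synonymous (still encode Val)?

Position 1: none → 0 synonymous.
Position 2: none → 0 synonymous.
Position 3: GUC, GUA, GUG → 3 synonymous.
Total: 0 + 0 + 3 = 3.

3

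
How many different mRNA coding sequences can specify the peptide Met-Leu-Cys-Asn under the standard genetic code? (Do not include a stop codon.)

Met: 1 codon.
Leu: 6 codons.
Cys: 2 codons.
Asn: 2 codons.
1 × 6 × 2 × 2 = 24.

24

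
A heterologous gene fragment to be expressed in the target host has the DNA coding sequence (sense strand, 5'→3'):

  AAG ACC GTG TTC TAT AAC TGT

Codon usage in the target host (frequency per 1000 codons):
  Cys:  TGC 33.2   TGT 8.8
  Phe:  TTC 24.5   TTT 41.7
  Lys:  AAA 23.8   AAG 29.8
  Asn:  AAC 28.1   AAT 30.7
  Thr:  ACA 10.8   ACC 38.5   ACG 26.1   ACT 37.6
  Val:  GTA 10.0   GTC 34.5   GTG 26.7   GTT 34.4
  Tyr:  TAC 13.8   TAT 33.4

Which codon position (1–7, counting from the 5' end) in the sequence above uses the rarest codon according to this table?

7

Codon 1 AAG (Lys): 29.8 per 1000.
Codon 2 ACC (Thr): 38.5 per 1000.
Codon 3 GTG (Val): 26.7 per 1000.
Codon 4 TTC (Phe): 24.5 per 1000.
Codon 5 TAT (Tyr): 33.4 per 1000.
Codon 6 AAC (Asn): 28.1 per 1000.
Codon 7 TGT (Cys): 8.8 per 1000.
Lowest frequency is 8.8 at codon 7.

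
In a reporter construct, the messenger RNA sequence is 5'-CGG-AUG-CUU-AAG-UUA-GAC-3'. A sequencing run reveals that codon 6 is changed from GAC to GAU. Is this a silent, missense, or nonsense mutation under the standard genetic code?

silent

Position 18 falls in codon 6: GAC → Asp.
After the substitution the codon is GAU → Asp.
Both encode Asp, so the change is synonymous.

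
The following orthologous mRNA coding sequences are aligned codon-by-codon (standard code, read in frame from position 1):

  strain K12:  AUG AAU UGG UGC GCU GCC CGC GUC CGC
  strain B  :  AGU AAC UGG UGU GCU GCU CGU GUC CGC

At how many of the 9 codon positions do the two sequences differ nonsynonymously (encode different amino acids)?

Codon 1: AUG Met / AGU Ser — nonsynonymous.
Codon 2: AAU Asn / AAC Asn — synonymous.
Codon 3: UGG Trp / UGG Trp — identical.
Codon 4: UGC Cys / UGU Cys — synonymous.
Codon 5: GCU Ala / GCU Ala — identical.
Codon 6: GCC Ala / GCU Ala — synonymous.
Codon 7: CGC Arg / CGU Arg — synonymous.
Codon 8: GUC Val / GUC Val — identical.
Codon 9: CGC Arg / CGC Arg — identical.
Nonsynonymous differences: 1.

1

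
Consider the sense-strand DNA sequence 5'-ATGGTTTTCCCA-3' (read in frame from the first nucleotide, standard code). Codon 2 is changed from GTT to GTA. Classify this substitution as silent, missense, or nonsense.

Position 6 falls in codon 2: GTT → Val.
After the substitution the codon is GTA → Val.
Both encode Val, so the change is synonymous.

silent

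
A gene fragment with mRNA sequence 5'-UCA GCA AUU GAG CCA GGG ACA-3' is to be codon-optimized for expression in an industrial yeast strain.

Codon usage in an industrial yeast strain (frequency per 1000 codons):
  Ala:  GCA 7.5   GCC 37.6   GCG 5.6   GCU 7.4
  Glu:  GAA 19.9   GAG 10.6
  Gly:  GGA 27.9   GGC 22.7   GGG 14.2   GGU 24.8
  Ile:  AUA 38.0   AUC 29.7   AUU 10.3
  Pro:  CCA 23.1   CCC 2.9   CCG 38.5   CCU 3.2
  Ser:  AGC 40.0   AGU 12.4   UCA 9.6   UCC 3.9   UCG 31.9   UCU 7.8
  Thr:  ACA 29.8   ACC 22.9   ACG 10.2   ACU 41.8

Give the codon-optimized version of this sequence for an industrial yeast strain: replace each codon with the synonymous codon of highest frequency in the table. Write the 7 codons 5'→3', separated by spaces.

Codon 1 (Ser): best is AGC at 40.0.
Codon 2 (Ala): best is GCC at 37.6.
Codon 3 (Ile): best is AUA at 38.0.
Codon 4 (Glu): best is GAA at 19.9.
Codon 5 (Pro): best is CCG at 38.5.
Codon 6 (Gly): best is GGA at 27.9.
Codon 7 (Thr): best is ACU at 41.8.

AGC GCC AUA GAA CCG GGA ACU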